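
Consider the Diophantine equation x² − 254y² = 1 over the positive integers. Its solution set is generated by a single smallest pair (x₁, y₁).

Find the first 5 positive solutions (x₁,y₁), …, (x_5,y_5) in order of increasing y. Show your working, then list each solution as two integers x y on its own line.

√254 → a₀=15, period (1,14,1,30); ℓ=4 even so k=3
k=0  a_k=15  p_k/q_k = 15/1
…
k=2  a_k=14  p_k/q_k = 239/15
k=3  a_k=1  p_k/q_k = 255/16
fundamental: x₁=255, y₁=16  (since 65025 − 254·256 = 1)
(x_2, y_2) = (255·255 + 254·16·16, 255·16 + 16·255) = (130049, 8160)
(x_3, y_3) = (255·130049 + 254·16·8160, 255·8160 + 16·130049) = (66324735, 4161584)
(x_4, y_4) = (255·66324735 + 254·16·4161584, 255·4161584 + 16·66324735) = (33825484801, 2122399680)
(x_5, y_5) = (255·33825484801 + 254·16·2122399680, 255·2122399680 + 16·33825484801) = (17250930923775, 1082419675216)

255 16
130049 8160
66324735 4161584
33825484801 2122399680
17250930923775 1082419675216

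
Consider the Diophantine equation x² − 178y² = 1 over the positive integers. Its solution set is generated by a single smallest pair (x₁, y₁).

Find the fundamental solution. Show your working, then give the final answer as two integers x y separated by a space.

1601 120

√178 = [13; 2,1,12,1,2,26, …], period ℓ=6 (even) → k=5
k=0  a_k=13  p_k/q_k = 13/1
…
k=2  a_k=1  p_k/q_k = 40/3
…
k=4  a_k=1  p_k/q_k = 547/41
k=5  a_k=2  p_k/q_k = 1601/120
→ (1601, 120).  Check: 1601²=2563201, 178·120²=2563200, difference 1.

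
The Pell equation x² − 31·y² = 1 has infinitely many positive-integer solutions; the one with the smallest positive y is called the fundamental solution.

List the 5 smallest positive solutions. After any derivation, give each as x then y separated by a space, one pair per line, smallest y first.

1520 273
4620799 829920
14047227440 2522956527
42703566796801 7669787012160
129818829015047600 23316149994009873

[5; 1,1,3,5,3,1,1,10] for √31; ℓ=8 ⇒ convergent index 7
k=0  a_k=5  p_k/q_k = 5/1
k=1  a_k=1  p_k/q_k = 6/1
k=2  a_k=1  p_k/q_k = 11/2
k=3  a_k=3  p_k/q_k = 39/7
k=4  a_k=5  p_k/q_k = 206/37
k=5  a_k=3  p_k/q_k = 657/118
k=6  a_k=1  p_k/q_k = 863/155
k=7  a_k=1  p_k/q_k = 1520/273
fundamental: x₁=1520, y₁=273  (since 2310400 − 31·74529 = 1)
k=2:  x_2 = 1520·1520+31·273·273 = 4620799,  y_2 = 1520·273+273·1520 = 829920
k=3:  x_3 = 1520·4620799+31·273·829920 = 14047227440,  y_3 = 1520·829920+273·4620799 = 2522956527
k=4:  x_4 = 1520·14047227440+31·273·2522956527 = 42703566796801,  y_4 = 1520·2522956527+273·14047227440 = 7669787012160
k=5:  x_5 = 1520·42703566796801+31·273·7669787012160 = 129818829015047600,  y_5 = 1520·7669787012160+273·42703566796801 = 23316149994009873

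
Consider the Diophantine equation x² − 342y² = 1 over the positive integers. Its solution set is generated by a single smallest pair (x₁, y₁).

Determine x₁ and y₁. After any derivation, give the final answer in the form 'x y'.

[18; 2,36] for √342; ℓ=2 ⇒ convergent index 1
step 0: (18, 1)  from 18·(1,0) + (0,1)
step 1: (37, 2)  from 2·(18,1) + (1,0)
fundamental: x₁=37, y₁=2  (since 1369 − 342·4 = 1)

37 2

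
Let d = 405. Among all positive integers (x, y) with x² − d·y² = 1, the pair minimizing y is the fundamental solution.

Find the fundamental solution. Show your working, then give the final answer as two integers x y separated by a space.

[20; 8,40] for √405; ℓ=2 ⇒ convergent index 1
k=0  a_k=20  p_k/q_k = 20/1
k=1  a_k=8  p_k/q_k = 161/8
fundamental: x₁=161, y₁=8  (since 25921 − 405·64 = 1)

161 8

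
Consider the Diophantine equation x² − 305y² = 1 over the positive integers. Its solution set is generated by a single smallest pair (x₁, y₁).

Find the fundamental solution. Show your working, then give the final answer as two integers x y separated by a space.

√305 → a₀=17, period (2,6,2,34); ℓ=4 even so k=3
k=0  a_k=17  p_k/q_k = 17/1
k=1  a_k=2  p_k/q_k = 35/2
k=2  a_k=6  p_k/q_k = 227/13
k=3  a_k=2  p_k/q_k = 489/28
(x₁, y₁) = (489, 28);  489² − 305·28² = 1 ✓

489 28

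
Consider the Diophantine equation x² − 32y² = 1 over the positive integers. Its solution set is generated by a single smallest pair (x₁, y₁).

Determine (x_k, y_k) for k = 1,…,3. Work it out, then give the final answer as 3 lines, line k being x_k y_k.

[5; 1,1,1,10] for √32; ℓ=4 ⇒ convergent index 3
step 0: (5, 1)  from 5·(1,0) + (0,1)
step 1: (6, 1)  from 1·(5,1) + (1,0)
step 2: (11, 2)  from 1·(6,1) + (5,1)
step 3: (17, 3)  from 1·(11,2) + (6,1)
fundamental: x₁=17, y₁=3  (since 289 − 32·9 = 1)
n=2: (17,3)∘(17,3) = (17·17+32·3·3, 17·3+3·17) = (577,102)
n=3: (577,102)∘(17,3) = (17·577+32·3·102, 17·102+3·577) = (19601,3465)

17 3
577 102
19601 3465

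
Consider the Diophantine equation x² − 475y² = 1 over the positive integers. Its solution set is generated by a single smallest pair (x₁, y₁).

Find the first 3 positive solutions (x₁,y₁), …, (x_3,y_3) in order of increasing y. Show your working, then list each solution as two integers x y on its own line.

[21; 1,3,1,6,2,6,1,3,1,42] for √475; ℓ=10 ⇒ convergent index 9
i=0: a=21 ⇒ p=21, q=1
i=1: a=1 ⇒ p=22, q=1
…
i=4: a=6 ⇒ p=741, q=34
…
i=8: a=3 ⇒ p=45921, q=2107
i=9: a=1 ⇒ p=57799, q=2652
fundamental: x₁=57799, y₁=2652  (since 3340724401 − 475·7033104 = 1)
k=2:  x_2 = 57799·57799+475·2652·2652 = 6681448801,  y_2 = 57799·2652+2652·57799 = 306565896
k=3:  x_3 = 57799·6681448801+475·2652·306565896 = 772362118440199,  y_3 = 57799·306565896+2652·6681448801 = 35438404443156

57799 2652
6681448801 306565896
772362118440199 35438404443156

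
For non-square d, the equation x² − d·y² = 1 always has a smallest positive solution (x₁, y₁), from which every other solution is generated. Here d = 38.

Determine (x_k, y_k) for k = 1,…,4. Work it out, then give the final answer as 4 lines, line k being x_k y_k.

√38 = [6; 6,12, …], period ℓ=2 (even) → k=1
i=0: a=6 ⇒ p=6, q=1
i=1: a=6 ⇒ p=37, q=6
(x₁, y₁) = (37, 6);  37² − 38·6² = 1 ✓
(x_2, y_2) = (37·37 + 38·6·6, 37·6 + 6·37) = (2737, 444)
(x_3, y_3) = (37·2737 + 38·6·444, 37·444 + 6·2737) = (202501, 32850)
(x_4, y_4) = (37·202501 + 38·6·32850, 37·32850 + 6·202501) = (14982337, 2430456)

37 6
2737 444
202501 32850
14982337 2430456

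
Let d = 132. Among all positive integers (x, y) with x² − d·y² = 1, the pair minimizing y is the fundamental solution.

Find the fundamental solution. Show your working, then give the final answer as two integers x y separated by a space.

23 2

√132 = [11; 2,22, …], period ℓ=2 (even) → k=1
k=0  a_k=11  p_k/q_k = 11/1
k=1  a_k=2  p_k/q_k = 23/2
fundamental: x₁=23, y₁=2  (since 529 − 132·4 = 1)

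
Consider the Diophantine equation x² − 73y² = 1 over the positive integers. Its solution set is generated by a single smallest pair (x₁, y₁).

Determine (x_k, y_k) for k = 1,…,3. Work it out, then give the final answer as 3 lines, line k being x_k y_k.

2281249 267000
10408194000001 1218186966000
47487364308614281249 5557975596000801000

√73 = [8; 1,1,5,5,1,1,16, …], period ℓ=7 (odd) → k=13
k=0  a_k=8  p_k/q_k = 8/1
k=1  a_k=1  p_k/q_k = 9/1
…
k=3  a_k=5  p_k/q_k = 94/11
k=4  a_k=5  p_k/q_k = 487/57
…
k=6  a_k=1  p_k/q_k = 1068/125
…
k=8  a_k=1  p_k/q_k = 18737/2193
…
k=10  a_k=5  p_k/q_k = 200767/23498
…
k=12  a_k=1  p_k/q_k = 1241008/145249
k=13  a_k=1  p_k/q_k = 2281249/267000
(x₁, y₁) = (2281249, 267000);  2281249² − 73·267000² = 1 ✓
k=2:  x_2 = 2281249·2281249+73·267000·267000 = 10408194000001,  y_2 = 2281249·267000+267000·2281249 = 1218186966000
k=3:  x_3 = 2281249·10408194000001+73·267000·1218186966000 = 47487364308614281249,  y_3 = 2281249·1218186966000+267000·10408194000001 = 5557975596000801000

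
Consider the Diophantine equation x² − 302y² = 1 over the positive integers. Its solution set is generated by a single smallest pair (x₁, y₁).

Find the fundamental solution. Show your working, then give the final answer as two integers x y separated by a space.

4276623 246092

√302 → a₀=17, period (2,1,1,1,4,…,1,2,34); ℓ=16 even so k=15
a_0=17:  p_0=17·1+0=17,  q_0=17·0+1=1
…
a_4=1:  p_4=1·87+52=139,  q_4=1·5+3=8
…
a_7=1:  p_7=1·1425+643=2068,  q_7=1·82+37=119
a_8=16:  p_8=16·2068+1425=34513,  q_8=16·119+82=1986
…
a_13=1:  p_13=1·574956+467281=1042237,  q_13=1·33085+26889=59974
a_14=1:  p_14=1·1042237+574956=1617193,  q_14=1·59974+33085=93059
a_15=2:  p_15=2·1617193+1042237=4276623,  q_15=2·93059+59974=246092
→ (4276623, 246092).  Check: 4276623²=18289504284129, 302·246092²=18289504284128, difference 1.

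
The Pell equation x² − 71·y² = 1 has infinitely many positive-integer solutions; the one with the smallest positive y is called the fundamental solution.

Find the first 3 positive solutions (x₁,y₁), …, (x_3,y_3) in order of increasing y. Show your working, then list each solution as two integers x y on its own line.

3480 413
24220799 2874480
168576757560 20006380387

d=71: √d = [8; 2,2,1,7,1,2,2,16] (ℓ=8, even), read p_7/q_7
step 0: (8, 1)  from 8·(1,0) + (0,1)
…
step 2: (42, 5)  from 2·(17,2) + (8,1)
…
step 5: (514, 61)  from 1·(455,54) + (59,7)
step 6: (1483, 176)  from 2·(514,61) + (455,54)
step 7: (3480, 413)  from 2·(1483,176) + (514,61)
→ (3480, 413).  Check: 3480²=12110400, 71·413²=12110399, difference 1.
(3480+413√71)^2 = 24220799 + 2874480√71
(3480+413√71)^3 = 168576757560 + 20006380387√71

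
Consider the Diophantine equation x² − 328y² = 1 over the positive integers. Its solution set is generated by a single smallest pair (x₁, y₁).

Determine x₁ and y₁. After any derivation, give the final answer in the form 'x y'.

[18; 9,36] for √328; ℓ=2 ⇒ convergent index 1
step 0: (18, 1)  from 18·(1,0) + (0,1)
step 1: (163, 9)  from 9·(18,1) + (1,0)
(x₁, y₁) = (163, 9);  163² − 328·9² = 1 ✓

163 9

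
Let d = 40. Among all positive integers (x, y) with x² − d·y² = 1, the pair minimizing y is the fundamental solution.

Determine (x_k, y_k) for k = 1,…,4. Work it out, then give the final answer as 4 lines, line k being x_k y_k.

[6; 3,12] for √40; ℓ=2 ⇒ convergent index 1
a_0=6:  p_0=6·1+0=6,  q_0=6·0+1=1
a_1=3:  p_1=3·6+1=19,  q_1=3·1+0=3
fundamental: x₁=19, y₁=3  (since 361 − 40·9 = 1)
(19+3√40)^2 = 721 + 114√40
(19+3√40)^3 = 27379 + 4329√40
(19+3√40)^4 = 1039681 + 164388√40

19 3
721 114
27379 4329
1039681 164388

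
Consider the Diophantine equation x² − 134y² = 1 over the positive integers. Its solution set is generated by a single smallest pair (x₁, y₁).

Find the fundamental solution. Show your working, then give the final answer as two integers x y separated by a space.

[11; 1,1,2,1,3,…,1,1,22] for √134; ℓ=14 ⇒ convergent index 13
a_0=11:  p_0=11·1+0=11,  q_0=11·0+1=1
…
a_2=1:  p_2=1·12+11=23,  q_2=1·1+1=2
…
a_11=2:  p_11=2·22133+17630=61896,  q_11=2·1912+1523=5347
a_12=1:  p_12=1·61896+22133=84029,  q_12=1·5347+1912=7259
a_13=1:  p_13=1·84029+61896=145925,  q_13=1·7259+5347=12606
→ (145925, 12606).  Check: 145925²=21294105625, 134·12606²=21294105624, difference 1.

145925 12606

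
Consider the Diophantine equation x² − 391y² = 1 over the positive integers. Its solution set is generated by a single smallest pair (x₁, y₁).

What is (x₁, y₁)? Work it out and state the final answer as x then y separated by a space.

[19; 1,3,2,2,1,…,3,1,38] for √391; ℓ=16 ⇒ convergent index 15
step 0: (19, 1)  from 19·(1,0) + (0,1)
…
step 2: (79, 4)  from 3·(20,1) + (19,1)
…
step 4: (435, 22)  from 2·(178,9) + (79,4)
…
step 11: (268013, 13554)  from 1·(160266,8105) + (107747,5449)
…
step 14: (5678083, 287153)  from 3·(1660597,83980) + (696292,35213)
step 15: (7338680, 371133)  from 1·(5678083,287153) + (1660597,83980)
fundamental: x₁=7338680, y₁=371133  (since 53856224142400 − 391·137739703689 = 1)

7338680 371133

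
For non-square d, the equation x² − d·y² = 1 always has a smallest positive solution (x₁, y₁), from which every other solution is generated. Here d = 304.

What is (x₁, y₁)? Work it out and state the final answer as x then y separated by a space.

d=304: √d = [17; 2,3,2,1,1,1,1,1,2,3,2,34] (ℓ=12, even), read p_11/q_11
a_0=17:  p_0=17·1+0=17,  q_0=17·0+1=1
a_1=2:  p_1=2·17+1=35,  q_1=2·1+0=2
a_2=3:  p_2=3·35+17=122,  q_2=3·2+1=7
a_3=2:  p_3=2·122+35=279,  q_3=2·7+2=16
a_4=1:  p_4=1·279+122=401,  q_4=1·16+7=23
a_5=1:  p_5=1·401+279=680,  q_5=1·23+16=39
a_6=1:  p_6=1·680+401=1081,  q_6=1·39+23=62
a_7=1:  p_7=1·1081+680=1761,  q_7=1·62+39=101
a_8=1:  p_8=1·1761+1081=2842,  q_8=1·101+62=163
a_9=2:  p_9=2·2842+1761=7445,  q_9=2·163+101=427
a_10=3:  p_10=3·7445+2842=25177,  q_10=3·427+163=1444
a_11=2:  p_11=2·25177+7445=57799,  q_11=2·1444+427=3315
(x₁, y₁) = (57799, 3315);  57799² − 304·3315² = 1 ✓

57799 3315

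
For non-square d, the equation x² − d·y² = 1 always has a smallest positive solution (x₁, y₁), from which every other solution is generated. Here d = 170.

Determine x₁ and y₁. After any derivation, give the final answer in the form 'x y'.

339 26

√170 = [13; 26, …], period ℓ=1 (odd) → k=1
i=0: a=13 ⇒ p=13, q=1
i=1: a=26 ⇒ p=339, q=26
→ (339, 26).  Check: 339²=114921, 170·26²=114920, difference 1.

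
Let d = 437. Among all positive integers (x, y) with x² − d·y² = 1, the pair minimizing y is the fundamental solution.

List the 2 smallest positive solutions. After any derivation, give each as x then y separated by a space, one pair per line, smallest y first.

4599 220
42301601 2023560

√437 = [20; 1,9,2,9,1,40, …], period ℓ=6 (even) → k=5
k=0  a_k=20  p_k/q_k = 20/1
k=1  a_k=1  p_k/q_k = 21/1
k=2  a_k=9  p_k/q_k = 209/10
…
k=4  a_k=9  p_k/q_k = 4160/199
k=5  a_k=1  p_k/q_k = 4599/220
fundamental: x₁=4599, y₁=220  (since 21150801 − 437·48400 = 1)
k=2:  x_2 = 4599·4599+437·220·220 = 42301601,  y_2 = 4599·220+220·4599 = 2023560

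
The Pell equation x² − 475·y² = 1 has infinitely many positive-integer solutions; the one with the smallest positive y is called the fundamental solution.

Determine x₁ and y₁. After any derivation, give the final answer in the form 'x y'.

57799 2652

√475 = [21; 1,3,1,6,2,6,1,3,1,42, …], period ℓ=10 (even) → k=9
i=0: a=21 ⇒ p=21, q=1
…
i=5: a=2 ⇒ p=1591, q=73
…
i=7: a=1 ⇒ p=11878, q=545
i=8: a=3 ⇒ p=45921, q=2107
i=9: a=1 ⇒ p=57799, q=2652
→ (57799, 2652).  Check: 57799²=3340724401, 475·2652²=3340724400, difference 1.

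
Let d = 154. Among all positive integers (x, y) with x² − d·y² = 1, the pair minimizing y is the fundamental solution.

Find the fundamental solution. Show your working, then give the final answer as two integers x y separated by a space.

21295 1716

[12; 2,2,3,1,2,1,3,2,2,24] for √154; ℓ=10 ⇒ convergent index 9
a_0=12:  p_0=12·1+0=12,  q_0=12·0+1=1
a_1=2:  p_1=2·12+1=25,  q_1=2·1+0=2
…
a_3=3:  p_3=3·62+25=211,  q_3=3·5+2=17
…
a_6=1:  p_6=1·757+273=1030,  q_6=1·61+22=83
…
a_8=2:  p_8=2·3847+1030=8724,  q_8=2·310+83=703
a_9=2:  p_9=2·8724+3847=21295,  q_9=2·703+310=1716
→ (21295, 1716).  Check: 21295²=453477025, 154·1716²=453477024, difference 1.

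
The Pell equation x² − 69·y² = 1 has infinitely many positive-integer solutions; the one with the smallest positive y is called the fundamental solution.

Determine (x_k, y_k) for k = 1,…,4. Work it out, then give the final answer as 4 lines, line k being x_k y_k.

[8; 3,3,1,4,1,3,3,16] for √69; ℓ=8 ⇒ convergent index 7
k=0  a_k=8  p_k/q_k = 8/1
…
k=4  a_k=4  p_k/q_k = 515/62
…
k=6  a_k=3  p_k/q_k = 2384/287
k=7  a_k=3  p_k/q_k = 7775/936
(x₁, y₁) = (7775, 936);  7775² − 69·936² = 1 ✓
(x_2, y_2) = (7775·7775 + 69·936·936, 7775·936 + 936·7775) = (120901249, 14554800)
(x_3, y_3) = (7775·120901249 + 69·936·14554800, 7775·14554800 + 936·120901249) = (1880014414175, 226327139064)
(x_4, y_4) = (7775·1880014414175 + 69·936·226327139064, 7775·226327139064 + 936·1880014414175) = (29234224019520001, 3519386997890400)

7775 936
120901249 14554800
1880014414175 226327139064
29234224019520001 3519386997890400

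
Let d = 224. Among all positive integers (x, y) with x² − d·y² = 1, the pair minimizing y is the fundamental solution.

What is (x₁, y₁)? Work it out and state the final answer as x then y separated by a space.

[14; 1,28] for √224; ℓ=2 ⇒ convergent index 1
a_0=14:  p_0=14·1+0=14,  q_0=14·0+1=1
a_1=1:  p_1=1·14+1=15,  q_1=1·1+0=1
(x₁, y₁) = (15, 1);  15² − 224·1² = 1 ✓

15 1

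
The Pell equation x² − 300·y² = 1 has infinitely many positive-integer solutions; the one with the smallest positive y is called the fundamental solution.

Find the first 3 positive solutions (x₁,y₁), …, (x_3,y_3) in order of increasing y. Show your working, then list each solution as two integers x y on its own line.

√300 = [17; 3,8,3,34, …], period ℓ=4 (even) → k=3
k=0  a_k=17  p_k/q_k = 17/1
k=1  a_k=3  p_k/q_k = 52/3
k=2  a_k=8  p_k/q_k = 433/25
k=3  a_k=3  p_k/q_k = 1351/78
fundamental: x₁=1351, y₁=78  (since 1825201 − 300·6084 = 1)
(1351+78√300)^2 = 3650401 + 210756√300
(1351+78√300)^3 = 9863382151 + 569462634√300

1351 78
3650401 210756
9863382151 569462634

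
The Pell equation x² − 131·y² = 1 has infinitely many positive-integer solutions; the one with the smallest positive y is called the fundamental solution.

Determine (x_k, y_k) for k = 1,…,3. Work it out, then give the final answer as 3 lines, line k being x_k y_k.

d=131: √d = [11; 2,4,11,4,2,22] (ℓ=6, even), read p_5/q_5
k=0  a_k=11  p_k/q_k = 11/1
…
k=4  a_k=4  p_k/q_k = 4727/413
k=5  a_k=2  p_k/q_k = 10610/927
→ (10610, 927).  Check: 10610²=112572100, 131·927²=112572099, difference 1.
k=2:  x_2 = 10610·10610+131·927·927 = 225144199,  y_2 = 10610·927+927·10610 = 19670940
k=3:  x_3 = 10610·225144199+131·927·19670940 = 4777559892170,  y_3 = 10610·19670940+927·225144199 = 417417345873

10610 927
225144199 19670940
4777559892170 417417345873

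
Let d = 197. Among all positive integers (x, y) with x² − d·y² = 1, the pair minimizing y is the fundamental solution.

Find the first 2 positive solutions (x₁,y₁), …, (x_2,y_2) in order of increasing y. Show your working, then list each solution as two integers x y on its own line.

[14; 28] for √197; ℓ=1 ⇒ convergent index 1
a_0=14:  p_0=14·1+0=14,  q_0=14·0+1=1
a_1=28:  p_1=28·14+1=393,  q_1=28·1+0=28
→ (393, 28).  Check: 393²=154449, 197·28²=154448, difference 1.
(393+28√197)^2 = 308897 + 22008√197

393 28
308897 22008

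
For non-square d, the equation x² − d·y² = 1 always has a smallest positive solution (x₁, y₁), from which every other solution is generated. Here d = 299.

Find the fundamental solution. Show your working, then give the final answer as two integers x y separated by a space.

415 24

[17; 3,2,3,34] for √299; ℓ=4 ⇒ convergent index 3
a_0=17:  p_0=17·1+0=17,  q_0=17·0+1=1
…
a_2=2:  p_2=2·52+17=121,  q_2=2·3+1=7
a_3=3:  p_3=3·121+52=415,  q_3=3·7+3=24
→ (415, 24).  Check: 415²=172225, 299·24²=172224, difference 1.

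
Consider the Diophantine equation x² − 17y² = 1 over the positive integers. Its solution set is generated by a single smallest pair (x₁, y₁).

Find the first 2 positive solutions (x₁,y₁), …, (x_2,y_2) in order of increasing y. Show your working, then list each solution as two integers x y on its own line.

33 8
2177 528

√17 → a₀=4, period (8); ℓ=1 odd so k=1
k=0  a_k=4  p_k/q_k = 4/1
k=1  a_k=8  p_k/q_k = 33/8
fundamental: x₁=33, y₁=8  (since 1089 − 17·64 = 1)
n=2: (33,8)∘(33,8) = (33·33+17·8·8, 33·8+8·33) = (2177,528)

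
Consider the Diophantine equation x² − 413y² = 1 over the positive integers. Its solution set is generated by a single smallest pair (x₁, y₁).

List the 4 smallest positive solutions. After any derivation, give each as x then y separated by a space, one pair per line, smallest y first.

113399 5580
25718666401 1265532840
5832942102300599 287020317040740
1322899602891852585601 65095633862940217680

√413 = [20; 3,9,1,4,1,9,3,40, …], period ℓ=8 (even) → k=7
i=0: a=20 ⇒ p=20, q=1
i=1: a=3 ⇒ p=61, q=3
…
i=3: a=1 ⇒ p=630, q=31
…
i=5: a=1 ⇒ p=3719, q=183
i=6: a=9 ⇒ p=36560, q=1799
i=7: a=3 ⇒ p=113399, q=5580
→ (113399, 5580).  Check: 113399²=12859333201, 413·5580²=12859333200, difference 1.
(113399+5580√413)^2 = 25718666401 + 1265532840√413
(113399+5580√413)^3 = 5832942102300599 + 287020317040740√413
(113399+5580√413)^4 = 1322899602891852585601 + 65095633862940217680√413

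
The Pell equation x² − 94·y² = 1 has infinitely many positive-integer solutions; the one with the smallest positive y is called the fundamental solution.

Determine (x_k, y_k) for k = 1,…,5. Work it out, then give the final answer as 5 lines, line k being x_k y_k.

2143295 221064
9187426914049 947610731760
39382732335491159615 4062018686654877336
168817626601983862467148801 17412208682026983028992480
723651950015758622280719887718975 74638999614285983163562219965864

√94 → a₀=9, period (1,2,3,1,1,…,2,1,18); ℓ=16 even so k=15
k=0  a_k=9  p_k/q_k = 9/1
k=1  a_k=1  p_k/q_k = 10/1
k=2  a_k=2  p_k/q_k = 29/3
k=3  a_k=3  p_k/q_k = 97/10
k=4  a_k=1  p_k/q_k = 126/13
k=5  a_k=1  p_k/q_k = 223/23
k=6  a_k=5  p_k/q_k = 1241/128
k=7  a_k=1  p_k/q_k = 1464/151
k=8  a_k=8  p_k/q_k = 12953/1336
k=9  a_k=1  p_k/q_k = 14417/1487
k=10  a_k=5  p_k/q_k = 85038/8771
k=11  a_k=1  p_k/q_k = 99455/10258
…
k=13  a_k=3  p_k/q_k = 652934/67345
k=14  a_k=2  p_k/q_k = 1490361/153719
k=15  a_k=1  p_k/q_k = 2143295/221064
(x₁, y₁) = (2143295, 221064);  2143295² − 94·221064² = 1 ✓
n=2: (2143295,221064)∘(2143295,221064) = (2143295·2143295+94·221064·221064, 2143295·221064+221064·2143295) = (9187426914049,947610731760)
n=3: (9187426914049,947610731760)∘(2143295,221064) = (2143295·9187426914049+94·221064·947610731760, 2143295·947610731760+221064·9187426914049) = (39382732335491159615,4062018686654877336)
n=4: (39382732335491159615,4062018686654877336)∘(2143295,221064) = (2143295·39382732335491159615+94·221064·4062018686654877336, 2143295·4062018686654877336+221064·39382732335491159615) = (168817626601983862467148801,17412208682026983028992480)
n=5: (168817626601983862467148801,17412208682026983028992480)∘(2143295,221064) = (2143295·168817626601983862467148801+94·221064·17412208682026983028992480, 2143295·17412208682026983028992480+221064·168817626601983862467148801) = (723651950015758622280719887718975,74638999614285983163562219965864)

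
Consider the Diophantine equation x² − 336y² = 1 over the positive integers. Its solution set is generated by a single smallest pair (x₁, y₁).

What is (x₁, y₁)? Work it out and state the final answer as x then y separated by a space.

55 3

√336 → a₀=18, period (3,36); ℓ=2 even so k=1
a_0=18:  p_0=18·1+0=18,  q_0=18·0+1=1
a_1=3:  p_1=3·18+1=55,  q_1=3·1+0=3
(x₁, y₁) = (55, 3);  55² − 336·3² = 1 ✓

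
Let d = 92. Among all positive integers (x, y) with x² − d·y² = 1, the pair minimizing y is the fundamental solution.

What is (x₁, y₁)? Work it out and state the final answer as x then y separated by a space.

1151 120

√92 → a₀=9, period (1,1,2,4,2,1,1,18); ℓ=8 even so k=7
a_0=9:  p_0=9·1+0=9,  q_0=9·0+1=1
a_1=1:  p_1=1·9+1=10,  q_1=1·1+0=1
…
a_5=2:  p_5=2·211+48=470,  q_5=2·22+5=49
a_6=1:  p_6=1·470+211=681,  q_6=1·49+22=71
a_7=1:  p_7=1·681+470=1151,  q_7=1·71+49=120
fundamental: x₁=1151, y₁=120  (since 1324801 − 92·14400 = 1)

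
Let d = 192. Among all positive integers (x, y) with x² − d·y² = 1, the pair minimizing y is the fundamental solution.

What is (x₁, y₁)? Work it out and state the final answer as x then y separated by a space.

97 7

d=192: √d = [13; 1,5,1,26] (ℓ=4, even), read p_3/q_3
i=0: a=13 ⇒ p=13, q=1
…
i=2: a=5 ⇒ p=83, q=6
i=3: a=1 ⇒ p=97, q=7
→ (97, 7).  Check: 97²=9409, 192·7²=9408, difference 1.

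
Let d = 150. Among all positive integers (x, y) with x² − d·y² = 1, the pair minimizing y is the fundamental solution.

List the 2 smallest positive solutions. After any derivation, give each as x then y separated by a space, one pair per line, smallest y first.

√150 = [12; 4,24, …], period ℓ=2 (even) → k=1
a_0=12:  p_0=12·1+0=12,  q_0=12·0+1=1
a_1=4:  p_1=4·12+1=49,  q_1=4·1+0=4
fundamental: x₁=49, y₁=4  (since 2401 − 150·16 = 1)
(x_2, y_2) = (49·49 + 150·4·4, 49·4 + 4·49) = (4801, 392)

49 4
4801 392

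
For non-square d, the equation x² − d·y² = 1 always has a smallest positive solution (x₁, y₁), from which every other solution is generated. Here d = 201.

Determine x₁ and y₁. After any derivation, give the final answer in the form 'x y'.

√201 → a₀=14, period (5,1,1,1,2,…,1,5,28); ℓ=14 even so k=13
i=0: a=14 ⇒ p=14, q=1
…
i=2: a=1 ⇒ p=85, q=6
i=3: a=1 ⇒ p=156, q=11
i=4: a=1 ⇒ p=241, q=17
i=5: a=2 ⇒ p=638, q=45
i=6: a=1 ⇒ p=879, q=62
…
i=8: a=1 ⇒ p=8549, q=603
i=9: a=2 ⇒ p=24768, q=1747
…
i=12: a=1 ⇒ p=91402, q=6447
i=13: a=5 ⇒ p=515095, q=36332
(x₁, y₁) = (515095, 36332);  515095² − 201·36332² = 1 ✓

515095 36332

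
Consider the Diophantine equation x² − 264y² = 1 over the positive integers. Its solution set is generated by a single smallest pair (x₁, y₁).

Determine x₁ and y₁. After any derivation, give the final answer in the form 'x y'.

65 4

√264 = [16; 4,32, …], period ℓ=2 (even) → k=1
step 0: (16, 1)  from 16·(1,0) + (0,1)
step 1: (65, 4)  from 4·(16,1) + (1,0)
(x₁, y₁) = (65, 4);  65² − 264·4² = 1 ✓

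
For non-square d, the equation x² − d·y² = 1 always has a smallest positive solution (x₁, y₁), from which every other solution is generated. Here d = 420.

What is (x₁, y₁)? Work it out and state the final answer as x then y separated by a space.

41 2

√420 = [20; 2,40, …], period ℓ=2 (even) → k=1
a_0=20:  p_0=20·1+0=20,  q_0=20·0+1=1
a_1=2:  p_1=2·20+1=41,  q_1=2·1+0=2
→ (41, 2).  Check: 41²=1681, 420·2²=1680, difference 1.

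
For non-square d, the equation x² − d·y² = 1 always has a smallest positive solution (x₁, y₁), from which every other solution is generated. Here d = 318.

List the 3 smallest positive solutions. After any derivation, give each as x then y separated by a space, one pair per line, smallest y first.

107 6
22897 1284
4899851 274770

√318 = [17; 1,4,1,34, …], period ℓ=4 (even) → k=3
i=0: a=17 ⇒ p=17, q=1
i=1: a=1 ⇒ p=18, q=1
i=2: a=4 ⇒ p=89, q=5
i=3: a=1 ⇒ p=107, q=6
fundamental: x₁=107, y₁=6  (since 11449 − 318·36 = 1)
k=2:  x_2 = 107·107+318·6·6 = 22897,  y_2 = 107·6+6·107 = 1284
k=3:  x_3 = 107·22897+318·6·1284 = 4899851,  y_3 = 107·1284+6·22897 = 274770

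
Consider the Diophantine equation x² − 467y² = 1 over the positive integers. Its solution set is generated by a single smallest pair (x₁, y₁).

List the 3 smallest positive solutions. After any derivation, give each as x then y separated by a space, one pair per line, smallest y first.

1625626 75225
5285319783751 244575431700
17183906517558380626 795176361465413175

√467 = [21; 1,1,1,1,3,…,1,1,42, …], period ℓ=14 (even) → k=13
k=0  a_k=21  p_k/q_k = 21/1
k=1  a_k=1  p_k/q_k = 22/1
…
k=6  a_k=3  p_k/q_k = 1275/59
…
k=12  a_k=1  p_k/q_k = 991929/45901
k=13  a_k=1  p_k/q_k = 1625626/75225
(x₁, y₁) = (1625626, 75225);  1625626² − 467·75225² = 1 ✓
(x_2, y_2) = (1625626·1625626 + 467·75225·75225, 1625626·75225 + 75225·1625626) = (5285319783751, 244575431700)
(x_3, y_3) = (1625626·5285319783751 + 467·75225·244575431700, 1625626·244575431700 + 75225·5285319783751) = (17183906517558380626, 795176361465413175)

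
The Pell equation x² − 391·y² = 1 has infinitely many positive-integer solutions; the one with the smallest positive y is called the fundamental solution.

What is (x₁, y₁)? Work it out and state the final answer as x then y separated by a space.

7338680 371133

d=391: √d = [19; 1,3,2,2,1,…,3,1,38] (ℓ=16, even), read p_15/q_15
k=0  a_k=19  p_k/q_k = 19/1
…
k=2  a_k=3  p_k/q_k = 79/4
k=3  a_k=2  p_k/q_k = 178/9
k=4  a_k=2  p_k/q_k = 435/22
k=5  a_k=1  p_k/q_k = 613/31
…
k=11  a_k=1  p_k/q_k = 268013/13554
…
k=13  a_k=2  p_k/q_k = 1660597/83980
k=14  a_k=3  p_k/q_k = 5678083/287153
k=15  a_k=1  p_k/q_k = 7338680/371133
→ (7338680, 371133).  Check: 7338680²=53856224142400, 391·371133²=53856224142399, difference 1.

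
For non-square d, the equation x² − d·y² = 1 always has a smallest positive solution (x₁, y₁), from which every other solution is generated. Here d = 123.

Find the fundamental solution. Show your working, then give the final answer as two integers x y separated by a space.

122 11

d=123: √d = [11; 11,22] (ℓ=2, even), read p_1/q_1
step 0: (11, 1)  from 11·(1,0) + (0,1)
step 1: (122, 11)  from 11·(11,1) + (1,0)
→ (122, 11).  Check: 122²=14884, 123·11²=14883, difference 1.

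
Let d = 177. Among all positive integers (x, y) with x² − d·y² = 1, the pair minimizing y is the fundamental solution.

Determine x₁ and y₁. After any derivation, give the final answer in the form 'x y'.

62423 4692

√177 → a₀=13, period (3,3,2,8,2,3,3,26); ℓ=8 even so k=7
k=0  a_k=13  p_k/q_k = 13/1
k=1  a_k=3  p_k/q_k = 40/3
k=2  a_k=3  p_k/q_k = 133/10
k=3  a_k=2  p_k/q_k = 306/23
k=4  a_k=8  p_k/q_k = 2581/194
k=5  a_k=2  p_k/q_k = 5468/411
k=6  a_k=3  p_k/q_k = 18985/1427
k=7  a_k=3  p_k/q_k = 62423/4692
(x₁, y₁) = (62423, 4692);  62423² − 177·4692² = 1 ✓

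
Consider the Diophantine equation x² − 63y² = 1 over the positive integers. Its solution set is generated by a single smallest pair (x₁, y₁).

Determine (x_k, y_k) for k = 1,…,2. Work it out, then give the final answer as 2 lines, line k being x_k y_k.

8 1
127 16

[7; 1,14] for √63; ℓ=2 ⇒ convergent index 1
a_0=7:  p_0=7·1+0=7,  q_0=7·0+1=1
a_1=1:  p_1=1·7+1=8,  q_1=1·1+0=1
fundamental: x₁=8, y₁=1  (since 64 − 63·1 = 1)
k=2:  x_2 = 8·8+63·1·1 = 127,  y_2 = 8·1+1·8 = 16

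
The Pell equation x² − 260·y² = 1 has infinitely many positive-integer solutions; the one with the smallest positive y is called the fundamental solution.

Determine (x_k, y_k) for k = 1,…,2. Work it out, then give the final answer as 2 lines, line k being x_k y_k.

d=260: √d = [16; 8,32] (ℓ=2, even), read p_1/q_1
i=0: a=16 ⇒ p=16, q=1
i=1: a=8 ⇒ p=129, q=8
(x₁, y₁) = (129, 8);  129² − 260·8² = 1 ✓
n=2: (129,8)∘(129,8) = (129·129+260·8·8, 129·8+8·129) = (33281,2064)

129 8
33281 2064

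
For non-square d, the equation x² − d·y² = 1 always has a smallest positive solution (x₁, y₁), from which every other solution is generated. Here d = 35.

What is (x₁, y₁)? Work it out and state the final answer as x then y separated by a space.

d=35: √d = [5; 1,10] (ℓ=2, even), read p_1/q_1
step 0: (5, 1)  from 5·(1,0) + (0,1)
step 1: (6, 1)  from 1·(5,1) + (1,0)
→ (6, 1).  Check: 6²=36, 35·1²=35, difference 1.

6 1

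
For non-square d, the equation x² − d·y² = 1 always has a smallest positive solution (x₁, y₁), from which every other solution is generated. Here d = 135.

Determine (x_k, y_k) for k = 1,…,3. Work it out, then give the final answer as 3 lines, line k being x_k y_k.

244 21
119071 10248
58106404 5001003

√135 → a₀=11, period (1,1,1,1,1,1,1,22); ℓ=8 even so k=7
i=0: a=11 ⇒ p=11, q=1
i=1: a=1 ⇒ p=12, q=1
i=2: a=1 ⇒ p=23, q=2
…
i=4: a=1 ⇒ p=58, q=5
i=5: a=1 ⇒ p=93, q=8
i=6: a=1 ⇒ p=151, q=13
i=7: a=1 ⇒ p=244, q=21
fundamental: x₁=244, y₁=21  (since 59536 − 135·441 = 1)
(x_2, y_2) = (244·244 + 135·21·21, 244·21 + 21·244) = (119071, 10248)
(x_3, y_3) = (244·119071 + 135·21·10248, 244·10248 + 21·119071) = (58106404, 5001003)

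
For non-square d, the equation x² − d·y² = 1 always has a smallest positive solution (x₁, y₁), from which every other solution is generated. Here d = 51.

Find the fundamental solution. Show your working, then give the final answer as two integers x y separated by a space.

√51 = [7; 7,14, …], period ℓ=2 (even) → k=1
i=0: a=7 ⇒ p=7, q=1
i=1: a=7 ⇒ p=50, q=7
fundamental: x₁=50, y₁=7  (since 2500 − 51·49 = 1)

50 7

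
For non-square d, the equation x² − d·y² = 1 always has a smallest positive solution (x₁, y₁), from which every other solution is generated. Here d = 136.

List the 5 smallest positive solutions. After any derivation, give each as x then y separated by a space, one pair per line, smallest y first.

√136 = [11; 1,1,1,22, …], period ℓ=4 (even) → k=3
step 0: (11, 1)  from 11·(1,0) + (0,1)
step 1: (12, 1)  from 1·(11,1) + (1,0)
step 2: (23, 2)  from 1·(12,1) + (11,1)
step 3: (35, 3)  from 1·(23,2) + (12,1)
→ (35, 3).  Check: 35²=1225, 136·3²=1224, difference 1.
n=2: (35,3)∘(35,3) = (35·35+136·3·3, 35·3+3·35) = (2449,210)
n=3: (2449,210)∘(35,3) = (35·2449+136·3·210, 35·210+3·2449) = (171395,14697)
n=4: (171395,14697)∘(35,3) = (35·171395+136·3·14697, 35·14697+3·171395) = (11995201,1028580)
n=5: (11995201,1028580)∘(35,3) = (35·11995201+136·3·1028580, 35·1028580+3·11995201) = (839492675,71985903)

35 3
2449 210
171395 14697
11995201 1028580
839492675 71985903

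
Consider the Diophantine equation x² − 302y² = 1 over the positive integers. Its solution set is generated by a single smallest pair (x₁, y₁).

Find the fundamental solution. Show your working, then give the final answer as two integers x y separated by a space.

√302 = [17; 2,1,1,1,4,…,1,2,34, …], period ℓ=16 (even) → k=15
step 0: (17, 1)  from 17·(1,0) + (0,1)
step 1: (35, 2)  from 2·(17,1) + (1,0)
…
step 6: (1425, 82)  from 2·(643,37) + (139,8)
…
step 10: (107675, 6196)  from 2·(36581,2105) + (34513,1986)
step 11: (467281, 26889)  from 4·(107675,6196) + (36581,2105)
…
step 13: (1042237, 59974)  from 1·(574956,33085) + (467281,26889)
step 14: (1617193, 93059)  from 1·(1042237,59974) + (574956,33085)
step 15: (4276623, 246092)  from 2·(1617193,93059) + (1042237,59974)
(x₁, y₁) = (4276623, 246092);  4276623² − 302·246092² = 1 ✓

4276623 246092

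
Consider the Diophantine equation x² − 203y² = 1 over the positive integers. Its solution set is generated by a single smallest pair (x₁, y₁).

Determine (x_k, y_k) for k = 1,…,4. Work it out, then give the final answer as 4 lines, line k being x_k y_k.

57 4
6497 456
740601 51980
84422017 5925264

d=203: √d = [14; 4,28] (ℓ=2, even), read p_1/q_1
i=0: a=14 ⇒ p=14, q=1
i=1: a=4 ⇒ p=57, q=4
→ (57, 4).  Check: 57²=3249, 203·4²=3248, difference 1.
n=2: (57,4)∘(57,4) = (57·57+203·4·4, 57·4+4·57) = (6497,456)
n=3: (6497,456)∘(57,4) = (57·6497+203·4·456, 57·456+4·6497) = (740601,51980)
n=4: (740601,51980)∘(57,4) = (57·740601+203·4·51980, 57·51980+4·740601) = (84422017,5925264)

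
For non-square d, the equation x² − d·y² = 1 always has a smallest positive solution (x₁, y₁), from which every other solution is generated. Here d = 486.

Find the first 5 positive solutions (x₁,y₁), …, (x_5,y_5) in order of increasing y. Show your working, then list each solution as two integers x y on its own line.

485 22
470449 21340
456335045 20699778
442644523201 20078763320
429364731169925 19476379720622

√486 → a₀=22, period (22,44); ℓ=2 even so k=1
a_0=22:  p_0=22·1+0=22,  q_0=22·0+1=1
a_1=22:  p_1=22·22+1=485,  q_1=22·1+0=22
fundamental: x₁=485, y₁=22  (since 235225 − 486·484 = 1)
(485+22√486)^2 = 470449 + 21340√486
(485+22√486)^3 = 456335045 + 20699778√486
(485+22√486)^4 = 442644523201 + 20078763320√486
(485+22√486)^5 = 429364731169925 + 19476379720622√486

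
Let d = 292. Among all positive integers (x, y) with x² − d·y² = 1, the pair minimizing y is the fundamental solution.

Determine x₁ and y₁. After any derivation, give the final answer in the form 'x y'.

[17; 11,2,1,3,8,3,1,2,11,34] for √292; ℓ=10 ⇒ convergent index 9
k=0  a_k=17  p_k/q_k = 17/1
…
k=4  a_k=3  p_k/q_k = 2136/125
…
k=7  a_k=1  p_k/q_k = 72812/4261
k=8  a_k=2  p_k/q_k = 200767/11749
k=9  a_k=11  p_k/q_k = 2281249/133500
(x₁, y₁) = (2281249, 133500);  2281249² − 292·133500² = 1 ✓

2281249 133500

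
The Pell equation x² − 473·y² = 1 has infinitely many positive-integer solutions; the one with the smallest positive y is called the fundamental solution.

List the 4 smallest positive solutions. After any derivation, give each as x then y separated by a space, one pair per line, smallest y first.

√473 → a₀=21, period (1,2,1,42); ℓ=4 even so k=3
step 0: (21, 1)  from 21·(1,0) + (0,1)
…
step 2: (65, 3)  from 2·(22,1) + (21,1)
step 3: (87, 4)  from 1·(65,3) + (22,1)
fundamental: x₁=87, y₁=4  (since 7569 − 473·16 = 1)
n=2: (87,4)∘(87,4) = (87·87+473·4·4, 87·4+4·87) = (15137,696)
n=3: (15137,696)∘(87,4) = (87·15137+473·4·696, 87·696+4·15137) = (2633751,121100)
n=4: (2633751,121100)∘(87,4) = (87·2633751+473·4·121100, 87·121100+4·2633751) = (458257537,21070704)

87 4
15137 696
2633751 121100
458257537 21070704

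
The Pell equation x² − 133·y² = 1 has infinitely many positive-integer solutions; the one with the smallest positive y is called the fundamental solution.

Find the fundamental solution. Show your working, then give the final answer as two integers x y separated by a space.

[11; 1,1,7,5,1,…,1,1,22] for √133; ℓ=16 ⇒ convergent index 15
a_0=11:  p_0=11·1+0=11,  q_0=11·0+1=1
a_1=1:  p_1=1·11+1=12,  q_1=1·1+0=1
…
a_3=7:  p_3=7·23+12=173,  q_3=7·2+1=15
a_4=5:  p_4=5·173+23=888,  q_4=5·15+2=77
a_5=1:  p_5=1·888+173=1061,  q_5=1·77+15=92
…
a_8=2:  p_8=2·3010+1949=7969,  q_8=2·261+169=691
a_9=1:  p_9=1·7969+3010=10979,  q_9=1·691+261=952
…
a_11=1:  p_11=1·18948+10979=29927,  q_11=1·1643+952=2595
…
a_13=7:  p_13=7·168583+29927=1210008,  q_13=7·14618+2595=104921
a_14=1:  p_14=1·1210008+168583=1378591,  q_14=1·104921+14618=119539
a_15=1:  p_15=1·1378591+1210008=2588599,  q_15=1·119539+104921=224460
→ (2588599, 224460).  Check: 2588599²=6700844782801, 133·224460²=6700844782800, difference 1.

2588599 224460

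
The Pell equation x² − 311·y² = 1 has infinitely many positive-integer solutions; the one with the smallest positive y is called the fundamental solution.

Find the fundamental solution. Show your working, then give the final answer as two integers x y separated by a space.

√311 = [17; 1,1,1,2,1,…,1,1,34, …], period ℓ=16 (even) → k=15
step 0: (17, 1)  from 17·(1,0) + (0,1)
step 1: (18, 1)  from 1·(17,1) + (1,0)
step 2: (35, 2)  from 1·(18,1) + (17,1)
step 3: (53, 3)  from 1·(35,2) + (18,1)
step 4: (141, 8)  from 2·(53,3) + (35,2)
step 5: (194, 11)  from 1·(141,8) + (53,3)
step 6: (1305, 74)  from 6·(194,11) + (141,8)
step 7: (4109, 233)  from 3·(1305,74) + (194,11)
step 8: (71158, 4035)  from 17·(4109,233) + (1305,74)
step 9: (217583, 12338)  from 3·(71158,4035) + (4109,233)
…
step 11: (1594239, 90401)  from 1·(1376656,78063) + (217583,12338)
step 12: (4565134, 258865)  from 2·(1594239,90401) + (1376656,78063)
step 13: (6159373, 349266)  from 1·(4565134,258865) + (1594239,90401)
step 14: (10724507, 608131)  from 1·(6159373,349266) + (4565134,258865)
step 15: (16883880, 957397)  from 1·(10724507,608131) + (6159373,349266)
fundamental: x₁=16883880, y₁=957397  (since 285065403854400 − 311·916609015609 = 1)

16883880 957397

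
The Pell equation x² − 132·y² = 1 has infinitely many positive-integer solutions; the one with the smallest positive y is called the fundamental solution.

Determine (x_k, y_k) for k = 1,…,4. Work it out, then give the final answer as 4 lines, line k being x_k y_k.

23 2
1057 92
48599 4230
2234497 194488

√132 = [11; 2,22, …], period ℓ=2 (even) → k=1
i=0: a=11 ⇒ p=11, q=1
i=1: a=2 ⇒ p=23, q=2
fundamental: x₁=23, y₁=2  (since 529 − 132·4 = 1)
k=2:  x_2 = 23·23+132·2·2 = 1057,  y_2 = 23·2+2·23 = 92
k=3:  x_3 = 23·1057+132·2·92 = 48599,  y_3 = 23·92+2·1057 = 4230
k=4:  x_4 = 23·48599+132·2·4230 = 2234497,  y_4 = 23·4230+2·48599 = 194488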